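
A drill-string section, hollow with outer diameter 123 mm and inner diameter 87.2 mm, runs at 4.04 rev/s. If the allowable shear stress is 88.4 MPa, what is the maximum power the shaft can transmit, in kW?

613 kW

J = π(d_o⁴ − d_i⁴)/32 = π(0.123⁴ − 0.0872⁴)/32 = 1.679×10^-5 m⁴.
T_max = τ_allow·J/r = 8.84×10^7 × 1.679×10^-5 / 0.0615 = 24140 N·m.
ω = 2π·4.04 = 25.38 rad/s, so P_max = T_max·ω = 6.128×10^5 W.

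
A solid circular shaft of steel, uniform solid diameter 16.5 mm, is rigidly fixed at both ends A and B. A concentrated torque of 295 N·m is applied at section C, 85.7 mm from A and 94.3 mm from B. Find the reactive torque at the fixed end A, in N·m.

With uniform GJ and both ends fixed, compatibility θ_AC = θ_CB gives T_A·a = T_B·b, together with T_A + T_B = T₀.
T_A = T₀·b/(a+b) = 295.0·94.3/180.0 = 154.5 N·m; T_B = 140.5 N·m.

155 N·m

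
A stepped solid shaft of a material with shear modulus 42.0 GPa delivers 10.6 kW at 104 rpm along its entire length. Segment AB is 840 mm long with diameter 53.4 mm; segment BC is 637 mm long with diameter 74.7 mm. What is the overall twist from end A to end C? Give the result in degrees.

1.67°

ω = 2π·104/60 = 10.89 rad/s, so T = P/ω = 10.6×10³ / 10.89 = 973.3 N·m.
J_AB = π(0.0534)⁴/32 = 7.98×10^-7 m⁴; J_BC = π(0.0747)⁴/32 = 3.06×10^-6 m⁴.
θ = (T/G)·Σ L_i/J_i = (973.3/42.0×10⁹)·(0.840/7.98×10^-7 + 0.637/3.06×10^-6) = 0.02921 rad.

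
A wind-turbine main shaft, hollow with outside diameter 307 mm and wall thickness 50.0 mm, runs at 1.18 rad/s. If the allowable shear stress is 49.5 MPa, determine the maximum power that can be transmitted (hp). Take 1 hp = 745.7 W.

353 hp

J = π(d_o⁴ − d_i⁴)/32 = π(0.307⁴ − 0.207⁴)/32 = 6.918×10^-4 m⁴.
T_max = τ_allow·J/r = 4.95×10^7 × 6.918×10^-4 / 0.153 = 223100 N·m.
ω = 1.18 rad/s, so P_max = T_max·ω = 2.633×10^5 W.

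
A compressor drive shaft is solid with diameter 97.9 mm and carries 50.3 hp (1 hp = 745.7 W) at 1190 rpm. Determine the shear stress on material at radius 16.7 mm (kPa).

ω = 2π·1190/60 = 124.6 rad/s, so T = P/ω = 50.3×745.7 / 124.6 = 301.0 N·m.
J = πd⁴/32 = π(0.0979)⁴/32 = 9.018×10^-6 m⁴.
Shear stress varies linearly with radius: τ = T·r/J = 301.0 × 0.0167 / 9.018×10^-6 = 5.574×10^5 Pa.

557 kPa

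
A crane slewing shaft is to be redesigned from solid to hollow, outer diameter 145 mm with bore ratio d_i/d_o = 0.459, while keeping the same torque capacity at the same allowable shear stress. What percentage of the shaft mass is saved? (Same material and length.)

18.6 %

Equal τ_max and T ⇒ the solid shaft needs d_s³ = d_o³(1−k⁴), so d_s = 145·(1−0.459⁴)^(1/3) = 142.8 mm.
Area ratio A_h/A_s = d_o²(1−k²)/d_s² = (1−k²)/(1−k⁴)^(2/3) = 0.8136.
Mass saving = 1 − 0.8136 = 18.6 %.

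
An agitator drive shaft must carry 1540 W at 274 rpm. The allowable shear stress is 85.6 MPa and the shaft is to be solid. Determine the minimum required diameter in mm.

ω = 2π·274/60 = 28.69 rad/s, so T = P/ω = 1540 / 28.69 = 53.67 N·m.
For a solid shaft τ_max = 16T/(πd³), so d = (16T/(π τ_allow))^(1/3) = (16·53.67/(π·8.56×10^7))^(1/3) = 0.01473 m.

14.7 mm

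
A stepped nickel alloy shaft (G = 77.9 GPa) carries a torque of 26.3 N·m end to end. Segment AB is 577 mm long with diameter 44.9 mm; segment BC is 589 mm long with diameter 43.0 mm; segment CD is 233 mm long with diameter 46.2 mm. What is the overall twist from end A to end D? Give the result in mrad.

J_AB = π(0.0449)⁴/32 = 3.99×10^-7 m⁴; J_BC = π(0.0430)⁴/32 = 3.36×10^-7 m⁴; J_CD = π(0.0462)⁴/32 = 4.47×10^-7 m⁴.
θ = (T/G)·Σ L_i/J_i = (26.30/77.9×10⁹)·(0.577/3.99×10^-7 + 0.589/3.36×10^-7 + 0.233/4.47×10^-7) = 1.257×10^-3 rad.

1.26 mrad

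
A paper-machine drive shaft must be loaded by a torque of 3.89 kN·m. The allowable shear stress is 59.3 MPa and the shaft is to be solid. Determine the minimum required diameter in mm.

69.4 mm

For a solid shaft τ_max = 16T/(πd³), so d = (16T/(π τ_allow))^(1/3) = (16·3890/(π·5.93×10^7))^(1/3) = 0.06939 m.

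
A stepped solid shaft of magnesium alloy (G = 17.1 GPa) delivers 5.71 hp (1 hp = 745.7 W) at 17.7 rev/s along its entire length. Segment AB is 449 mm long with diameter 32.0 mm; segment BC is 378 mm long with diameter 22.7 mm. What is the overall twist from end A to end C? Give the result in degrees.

2.42°

ω = 2π·17.7 = 111.2 rad/s, so T = P/ω = 5.71×745.7 / 111.2 = 38.29 N·m.
J_AB = π(0.0320)⁴/32 = 1.03×10^-7 m⁴; J_BC = π(0.0227)⁴/32 = 2.61×10^-8 m⁴.
θ = (T/G)·Σ L_i/J_i = (38.29/17.1×10⁹)·(0.449/1.03×10^-7 + 0.378/2.61×10^-8) = 0.04223 rad.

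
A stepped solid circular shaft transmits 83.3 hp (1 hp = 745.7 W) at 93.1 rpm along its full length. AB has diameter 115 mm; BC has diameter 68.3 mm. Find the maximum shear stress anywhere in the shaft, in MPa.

ω = 2π·93.1/60 = 9.749 rad/s, so T = P/ω = 83.3×745.7 / 9.749 = 6371 N·m.
Under the same torque, τ_max = 16T/(πd³) is largest where d is smallest — segment BC (d = 68.3 mm).
τ_max = 16·6371/(π·(0.0683)³) = 1.018×10^8 Pa.

102 MPa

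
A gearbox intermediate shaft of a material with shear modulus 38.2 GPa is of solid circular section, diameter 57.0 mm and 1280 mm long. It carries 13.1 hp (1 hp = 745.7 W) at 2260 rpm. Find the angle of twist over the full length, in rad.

ω = 2π·2260/60 = 236.7 rad/s, so T = P/ω = 13.1×745.7 / 236.7 = 41.28 N·m.
J = πd⁴/32 = π(0.0570)⁴/32 = 1.036×10^-6 m⁴.
θ = T·L/(G·J) = 41.28 × 1.28 / (38.2×10⁹ × 1.036×10^-6) = 1.335×10^-3 rad.

0.00133 rad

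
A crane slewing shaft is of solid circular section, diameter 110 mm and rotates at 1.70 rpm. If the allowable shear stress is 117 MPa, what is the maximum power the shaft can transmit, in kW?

J = πd⁴/32 = π(0.110)⁴/32 = 1.437×10^-5 m⁴.
T_max = τ_allow·J/r = 1.17×10^8 × 1.437×10^-5 / 0.0550 = 30580 N·m.
ω = 2π·1.70/60 = 0.1780 rad/s, so P_max = T_max·ω = 5443 W.

5.44 kW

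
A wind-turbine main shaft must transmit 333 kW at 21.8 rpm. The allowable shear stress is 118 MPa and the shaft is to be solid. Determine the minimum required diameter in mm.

ω = 2π·21.8/60 = 2.283 rad/s, so T = P/ω = 333×10³ / 2.283 = 145900 N·m.
For a solid shaft τ_max = 16T/(πd³), so d = (16T/(π τ_allow))^(1/3) = (16·145900/(π·1.18×10^8))^(1/3) = 0.1846 m.

185 mm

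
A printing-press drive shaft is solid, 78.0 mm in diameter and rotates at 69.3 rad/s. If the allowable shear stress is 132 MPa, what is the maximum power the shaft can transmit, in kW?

852 kW

J = πd⁴/32 = π(0.0780)⁴/32 = 3.634×10^-6 m⁴.
T_max = τ_allow·J/r = 1.32×10^8 × 3.634×10^-6 / 0.0390 = 12300 N·m.
ω = 69.3 rad/s, so P_max = T_max·ω = 8.524×10^5 W.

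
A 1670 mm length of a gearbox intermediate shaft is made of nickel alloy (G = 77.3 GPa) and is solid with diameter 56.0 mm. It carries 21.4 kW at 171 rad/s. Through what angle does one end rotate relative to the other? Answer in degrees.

0.160°

ω = 171 rad/s, so T = P/ω = 21.4×10³ / 171.0 = 125.1 N·m.
J = πd⁴/32 = π(0.0560)⁴/32 = 9.655×10^-7 m⁴.
θ = T·L/(G·J) = 125.1 × 1.67 / (77.3×10⁹ × 9.655×10^-7) = 2.800×10^-3 rad.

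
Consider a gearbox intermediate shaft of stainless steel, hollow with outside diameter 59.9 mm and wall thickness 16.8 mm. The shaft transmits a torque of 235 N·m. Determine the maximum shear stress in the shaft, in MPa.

5.78 MPa

J = π(d_o⁴ − d_i⁴)/32 = π(0.0599⁴ − 0.0263⁴)/32 = 1.217×10^-6 m⁴.
τ_max = T·r/J = 235.0 × 0.0300 / 1.217×10^-6 = 5.784×10^6 Pa.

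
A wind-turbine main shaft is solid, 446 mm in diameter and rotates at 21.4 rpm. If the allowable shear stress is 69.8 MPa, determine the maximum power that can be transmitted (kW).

J = πd⁴/32 = π(0.446)⁴/32 = 3.885×10^-3 m⁴.
T_max = τ_allow·J/r = 6.98×10^7 × 3.885×10^-3 / 0.223 = 1.216e6 N·m.
ω = 2π·21.4/60 = 2.241 rad/s, so P_max = T_max·ω = 2.725×10^6 W.

2720 kW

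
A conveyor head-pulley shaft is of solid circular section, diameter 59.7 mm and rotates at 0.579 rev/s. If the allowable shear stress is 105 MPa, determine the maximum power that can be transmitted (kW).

J = πd⁴/32 = π(0.0597)⁴/32 = 1.247×10^-6 m⁴.
T_max = τ_allow·J/r = 1.05×10^8 × 1.247×10^-6 / 0.0299 = 4387 N·m.
ω = 2π·0.579 = 3.638 rad/s, so P_max = T_max·ω = 1.596×10^4 W.

16.0 kW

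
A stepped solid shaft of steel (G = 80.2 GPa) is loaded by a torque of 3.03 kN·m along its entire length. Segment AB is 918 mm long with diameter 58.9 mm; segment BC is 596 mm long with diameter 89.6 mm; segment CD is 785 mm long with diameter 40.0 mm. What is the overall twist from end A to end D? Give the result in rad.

0.151 rad

J_AB = π(0.0589)⁴/32 = 1.18×10^-6 m⁴; J_BC = π(0.0896)⁴/32 = 6.33×10^-6 m⁴; J_CD = π(0.0400)⁴/32 = 2.51×10^-7 m⁴.
θ = (T/G)·Σ L_i/J_i = (3030/80.2×10⁹)·(0.918/1.18×10^-6 + 0.596/6.33×10^-6 + 0.785/2.51×10^-7) = 0.1509 rad.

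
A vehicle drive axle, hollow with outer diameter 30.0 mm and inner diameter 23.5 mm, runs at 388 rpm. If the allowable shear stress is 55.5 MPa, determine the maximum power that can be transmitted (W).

7450 W

J = π(d_o⁴ − d_i⁴)/32 = π(0.0300⁴ − 0.0235⁴)/32 = 4.958×10^-8 m⁴.
T_max = τ_allow·J/r = 5.55×10^7 × 4.958×10^-8 / 0.0150 = 183.4 N·m.
ω = 2π·388/60 = 40.63 rad/s, so P_max = T_max·ω = 7454 W.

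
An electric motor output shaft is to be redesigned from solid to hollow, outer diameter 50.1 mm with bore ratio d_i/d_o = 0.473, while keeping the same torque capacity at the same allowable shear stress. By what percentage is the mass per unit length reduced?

19.7 %

Equal τ_max and T ⇒ the solid shaft needs d_s³ = d_o³(1−k⁴), so d_s = 50.1·(1−0.473⁴)^(1/3) = 49.25 mm.
Area ratio A_h/A_s = d_o²(1−k²)/d_s² = (1−k²)/(1−k⁴)^(2/3) = 0.8033.
Mass saving = 1 − 0.8033 = 19.7 %.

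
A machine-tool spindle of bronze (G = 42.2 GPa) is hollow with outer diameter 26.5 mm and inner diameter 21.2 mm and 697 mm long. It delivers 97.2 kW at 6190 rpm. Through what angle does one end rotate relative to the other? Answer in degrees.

4.96°

ω = 2π·6190/60 = 648.2 rad/s, so T = P/ω = 97.2×10³ / 648.2 = 150.0 N·m.
J = π(d_o⁴ − d_i⁴)/32 = π(0.0265⁴ − 0.0212⁴)/32 = 2.858×10^-8 m⁴.
θ = T·L/(G·J) = 150.0 × 0.697 / (42.2×10⁹ × 2.858×10^-8) = 0.08664 rad.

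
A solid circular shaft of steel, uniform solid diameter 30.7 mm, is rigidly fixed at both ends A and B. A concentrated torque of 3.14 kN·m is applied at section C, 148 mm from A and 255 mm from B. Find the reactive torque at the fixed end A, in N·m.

1990 N·m

With uniform GJ and both ends fixed, compatibility θ_AC = θ_CB gives T_A·a = T_B·b, together with T_A + T_B = T₀.
T_A = T₀·b/(a+b) = 3140·255/403.0 = 1987 N·m; T_B = 1153 N·m.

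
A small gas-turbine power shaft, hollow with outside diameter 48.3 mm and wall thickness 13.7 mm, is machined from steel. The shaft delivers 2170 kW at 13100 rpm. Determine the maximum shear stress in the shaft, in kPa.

ω = 2π·13100/60 = 1372 rad/s, so T = P/ω = 2170×10³ / 1372 = 1582 N·m.
J = π(d_o⁴ − d_i⁴)/32 = π(0.0483⁴ − 0.0209⁴)/32 = 5.156×10^-7 m⁴.
τ_max = T·r/J = 1582 × 0.0241 / 5.156×10^-7 = 7.409×10^7 Pa.

74100 kPa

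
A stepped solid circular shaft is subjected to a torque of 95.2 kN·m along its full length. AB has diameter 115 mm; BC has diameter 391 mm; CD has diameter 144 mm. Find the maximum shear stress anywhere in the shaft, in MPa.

319 MPa

Under the same torque, τ_max = 16T/(πd³) is largest where d is smallest — segment AB (d = 115 mm).
τ_max = 16·95200/(π·(0.115)³) = 3.188×10^8 Pa.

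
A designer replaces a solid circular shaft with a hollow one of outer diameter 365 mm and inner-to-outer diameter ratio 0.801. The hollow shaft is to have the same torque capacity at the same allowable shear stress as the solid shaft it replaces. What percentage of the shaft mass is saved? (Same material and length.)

49.0 %

Equal τ_max and T ⇒ the solid shaft needs d_s³ = d_o³(1−k⁴), so d_s = 365·(1−0.801⁴)^(1/3) = 305.8 mm.
Area ratio A_h/A_s = d_o²(1−k²)/d_s² = (1−k²)/(1−k⁴)^(2/3) = 0.5104.
Mass saving = 1 − 0.5104 = 49.0 %.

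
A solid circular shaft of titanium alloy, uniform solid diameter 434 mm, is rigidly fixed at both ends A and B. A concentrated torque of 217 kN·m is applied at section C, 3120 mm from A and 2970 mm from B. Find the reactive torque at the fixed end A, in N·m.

106000 N·m

With uniform GJ and both ends fixed, compatibility θ_AC = θ_CB gives T_A·a = T_B·b, together with T_A + T_B = T₀.
T_A = T₀·b/(a+b) = 217000·2970/6090 = 105800 N·m; T_B = 111200 N·m.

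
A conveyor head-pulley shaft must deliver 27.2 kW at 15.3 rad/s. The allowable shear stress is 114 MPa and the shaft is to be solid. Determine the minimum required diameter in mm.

43.0 mm

ω = 15.3 rad/s, so T = P/ω = 27.2×10³ / 15.30 = 1778 N·m.
For a solid shaft τ_max = 16T/(πd³), so d = (16T/(π τ_allow))^(1/3) = (16·1778/(π·1.14×10^8))^(1/3) = 0.04298 m.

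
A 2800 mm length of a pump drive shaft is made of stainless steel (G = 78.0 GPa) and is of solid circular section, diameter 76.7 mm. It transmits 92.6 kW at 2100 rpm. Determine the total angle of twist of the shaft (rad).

ω = 2π·2100/60 = 219.9 rad/s, so T = P/ω = 92.6×10³ / 219.9 = 421.1 N·m.
J = πd⁴/32 = π(0.0767)⁴/32 = 3.398×10^-6 m⁴.
θ = T·L/(G·J) = 421.1 × 2.80 / (78.0×10⁹ × 3.398×10^-6) = 4.449×10^-3 rad.

0.00445 rad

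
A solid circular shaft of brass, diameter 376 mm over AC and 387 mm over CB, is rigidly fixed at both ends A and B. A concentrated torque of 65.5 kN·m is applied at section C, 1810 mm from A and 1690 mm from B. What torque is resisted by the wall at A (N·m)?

29700 N·m

Compatibility: T_A·a/J_AC = T_B·b/J_CB with T_A + T_B = T₀.
J_AC = 1.96×10^-3 m⁴, J_CB = 2.20×10^-3 m⁴, so T_A = T₀·(J_AC/a)/((J_AC/a)+(J_CB/b)) = 29750 N·m, T_B = 35750 N·m.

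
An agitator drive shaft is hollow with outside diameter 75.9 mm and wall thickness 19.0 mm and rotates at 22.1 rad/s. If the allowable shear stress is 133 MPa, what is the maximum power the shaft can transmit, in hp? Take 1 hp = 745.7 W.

J = π(d_o⁴ − d_i⁴)/32 = π(0.0759⁴ − 0.0379⁴)/32 = 3.056×10^-6 m⁴.
T_max = τ_allow·J/r = 1.33×10^8 × 3.056×10^-6 / 0.0380 = 10710 N·m.
ω = 22.1 rad/s, so P_max = T_max·ω = 2.367×10^5 W.

317 hp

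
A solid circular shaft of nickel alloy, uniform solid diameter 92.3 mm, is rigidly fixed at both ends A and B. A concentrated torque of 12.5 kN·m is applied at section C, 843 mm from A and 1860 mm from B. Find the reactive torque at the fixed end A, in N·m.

With uniform GJ and both ends fixed, compatibility θ_AC = θ_CB gives T_A·a = T_B·b, together with T_A + T_B = T₀.
T_A = T₀·b/(a+b) = 12500·1860/2703 = 8602 N·m; T_B = 3898 N·m.

8600 N·m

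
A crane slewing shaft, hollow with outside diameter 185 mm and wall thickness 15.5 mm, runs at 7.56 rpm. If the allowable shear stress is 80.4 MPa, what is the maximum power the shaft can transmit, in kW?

J = π(d_o⁴ − d_i⁴)/32 = π(0.185⁴ − 0.154⁴)/32 = 5.978×10^-5 m⁴.
T_max = τ_allow·J/r = 8.04×10^7 × 5.978×10^-5 / 0.0925 = 51960 N·m.
ω = 2π·7.56/60 = 0.7917 rad/s, so P_max = T_max·ω = 4.114×10^4 W.

41.1 kW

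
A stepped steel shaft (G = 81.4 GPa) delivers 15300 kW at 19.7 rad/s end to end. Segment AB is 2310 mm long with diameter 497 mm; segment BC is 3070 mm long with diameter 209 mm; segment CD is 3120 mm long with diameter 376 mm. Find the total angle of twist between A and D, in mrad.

175 mrad

ω = 19.7 rad/s, so T = P/ω = 15300×10³ / 19.70 = 776600 N·m.
J_AB = π(0.497)⁴/32 = 5.99×10^-3 m⁴; J_BC = π(0.209)⁴/32 = 1.87×10^-4 m⁴; J_CD = π(0.376)⁴/32 = 1.96×10^-3 m⁴.
θ = (T/G)·Σ L_i/J_i = (776600/81.4×10⁹)·(2.31/5.99×10^-3 + 3.07/1.87×10^-4 + 3.12/1.96×10^-3) = 0.1752 rad.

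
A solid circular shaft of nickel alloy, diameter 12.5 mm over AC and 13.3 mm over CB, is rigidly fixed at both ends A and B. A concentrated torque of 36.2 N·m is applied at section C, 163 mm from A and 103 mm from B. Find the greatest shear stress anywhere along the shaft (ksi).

7.61 ksi

Compatibility: T_A·a/J_AC = T_B·b/J_CB with T_A + T_B = T₀.
J_AC = 2.40×10^-9 m⁴, J_CB = 3.07×10^-9 m⁴, so T_A = T₀·(J_AC/a)/((J_AC/a)+(J_CB/b)) = 11.95 N·m, T_B = 24.25 N·m.
τ in each portion: τ_AC = 3.12×10^7 Pa, τ_CB = 5.25×10^7 Pa; maximum is in CB.
τ_max = T_CB·r/J = 24.25·0.00665/3.07×10^-9 = 5.249×10^7 Pa.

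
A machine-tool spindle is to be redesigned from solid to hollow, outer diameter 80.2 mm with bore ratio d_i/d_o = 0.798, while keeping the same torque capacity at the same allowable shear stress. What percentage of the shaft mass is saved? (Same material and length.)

48.6 %

Equal τ_max and T ⇒ the solid shaft needs d_s³ = d_o³(1−k⁴), so d_s = 80.2·(1−0.798⁴)^(1/3) = 67.44 mm.
Area ratio A_h/A_s = d_o²(1−k²)/d_s² = (1−k²)/(1−k⁴)^(2/3) = 0.5137.
Mass saving = 1 − 0.5137 = 48.6 %.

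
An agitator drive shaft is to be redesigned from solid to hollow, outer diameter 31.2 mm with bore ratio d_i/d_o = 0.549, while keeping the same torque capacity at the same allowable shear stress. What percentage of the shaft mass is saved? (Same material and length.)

Equal τ_max and T ⇒ the solid shaft needs d_s³ = d_o³(1−k⁴), so d_s = 31.2·(1−0.549⁴)^(1/3) = 30.23 mm.
Area ratio A_h/A_s = d_o²(1−k²)/d_s² = (1−k²)/(1−k⁴)^(2/3) = 0.7444.
Mass saving = 1 − 0.7444 = 25.6 %.

25.6 %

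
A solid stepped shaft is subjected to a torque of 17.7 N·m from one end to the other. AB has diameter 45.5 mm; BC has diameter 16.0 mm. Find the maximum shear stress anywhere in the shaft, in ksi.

3.19 ksi

Under the same torque, τ_max = 16T/(πd³) is largest where d is smallest — segment BC (d = 16.0 mm).
τ_max = 16·17.70/(π·(0.0160)³) = 2.201×10^7 Pa.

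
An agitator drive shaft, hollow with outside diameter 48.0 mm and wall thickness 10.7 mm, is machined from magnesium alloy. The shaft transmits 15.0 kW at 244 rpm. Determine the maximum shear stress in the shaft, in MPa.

ω = 2π·244/60 = 25.55 rad/s, so T = P/ω = 15.0×10³ / 25.55 = 587.0 N·m.
J = π(d_o⁴ − d_i⁴)/32 = π(0.0480⁴ − 0.0266⁴)/32 = 4.720×10^-7 m⁴.
τ_max = T·r/J = 587.0 × 0.0240 / 4.720×10^-7 = 2.985×10^7 Pa.

29.8 MPa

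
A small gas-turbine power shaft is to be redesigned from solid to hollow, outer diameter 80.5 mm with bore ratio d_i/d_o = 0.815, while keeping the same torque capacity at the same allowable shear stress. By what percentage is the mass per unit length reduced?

50.5 %

Equal τ_max and T ⇒ the solid shaft needs d_s³ = d_o³(1−k⁴), so d_s = 80.5·(1−0.815⁴)^(1/3) = 66.31 mm.
Area ratio A_h/A_s = d_o²(1−k²)/d_s² = (1−k²)/(1−k⁴)^(2/3) = 0.4949.
Mass saving = 1 − 0.4949 = 50.5 %.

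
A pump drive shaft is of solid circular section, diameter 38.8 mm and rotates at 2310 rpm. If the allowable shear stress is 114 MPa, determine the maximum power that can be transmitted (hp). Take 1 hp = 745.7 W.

J = πd⁴/32 = π(0.0388)⁴/32 = 2.225×10^-7 m⁴.
T_max = τ_allow·J/r = 1.14×10^8 × 2.225×10^-7 / 0.0194 = 1307 N·m.
ω = 2π·2310/60 = 241.9 rad/s, so P_max = T_max·ω = 3.163×10^5 W.

424 hp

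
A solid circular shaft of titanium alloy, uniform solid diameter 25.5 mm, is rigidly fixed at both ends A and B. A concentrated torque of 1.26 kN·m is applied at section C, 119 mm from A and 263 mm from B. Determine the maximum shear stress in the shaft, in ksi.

38.6 ksi

With uniform GJ and both ends fixed, compatibility θ_AC = θ_CB gives T_A·a = T_B·b, together with T_A + T_B = T₀.
T_A = T₀·b/(a+b) = 1260·263/382.0 = 867.5 N·m; T_B = 392.5 N·m.
τ in each portion: τ_AC = 2.66×10^8 Pa, τ_CB = 1.21×10^8 Pa; maximum is in AC.
τ_max = T_AC·r/J = 867.5·0.0127/4.15×10^-8 = 2.664×10^8 Pa.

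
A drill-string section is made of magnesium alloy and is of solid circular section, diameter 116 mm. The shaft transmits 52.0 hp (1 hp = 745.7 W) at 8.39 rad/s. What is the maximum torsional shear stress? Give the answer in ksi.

ω = 8.39 rad/s, so T = P/ω = 52.0×745.7 / 8.390 = 4622 N·m.
J = πd⁴/32 = π(0.116)⁴/32 = 1.778×10^-5 m⁴.
τ_max = T·r/J = 4622 × 0.0580 / 1.778×10^-5 = 1.508×10^7 Pa.

2.19 ksi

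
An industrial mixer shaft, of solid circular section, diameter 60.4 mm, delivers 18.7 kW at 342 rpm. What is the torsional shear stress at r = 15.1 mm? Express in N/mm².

6.03 N/mm²

ω = 2π·342/60 = 35.81 rad/s, so T = P/ω = 18.7×10³ / 35.81 = 522.1 N·m.
J = πd⁴/32 = π(0.0604)⁴/32 = 1.307×10^-6 m⁴.
Shear stress varies linearly with radius: τ = T·r/J = 522.1 × 0.0151 / 1.307×10^-6 = 6.034×10^6 Pa.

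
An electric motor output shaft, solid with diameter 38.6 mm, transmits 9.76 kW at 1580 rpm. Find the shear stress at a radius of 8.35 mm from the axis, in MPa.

2.26 MPa

ω = 2π·1580/60 = 165.5 rad/s, so T = P/ω = 9.76×10³ / 165.5 = 58.99 N·m.
J = πd⁴/32 = π(0.0386)⁴/32 = 2.179×10^-7 m⁴.
Shear stress varies linearly with radius: τ = T·r/J = 58.99 × 0.00835 / 2.179×10^-7 = 2.260×10^6 Pa.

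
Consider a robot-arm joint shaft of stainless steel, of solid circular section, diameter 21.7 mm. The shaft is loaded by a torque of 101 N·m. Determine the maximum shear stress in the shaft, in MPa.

50.3 MPa

J = πd⁴/32 = π(0.0217)⁴/32 = 2.177×10^-8 m⁴.
τ_max = T·r/J = 101.0 × 0.0109 / 2.177×10^-8 = 5.034×10^7 Pa.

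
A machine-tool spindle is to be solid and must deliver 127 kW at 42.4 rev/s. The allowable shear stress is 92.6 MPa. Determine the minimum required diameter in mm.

ω = 2π·42.4 = 266.4 rad/s, so T = P/ω = 127×10³ / 266.4 = 476.7 N·m.
For a solid shaft τ_max = 16T/(πd³), so d = (16T/(π τ_allow))^(1/3) = (16·476.7/(π·9.26×10^7))^(1/3) = 0.02971 m.

29.7 mm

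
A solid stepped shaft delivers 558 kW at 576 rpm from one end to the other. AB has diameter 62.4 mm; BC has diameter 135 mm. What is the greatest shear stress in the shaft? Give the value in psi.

28100 psi

ω = 2π·576/60 = 60.32 rad/s, so T = P/ω = 558×10³ / 60.32 = 9251 N·m.
Under the same torque, τ_max = 16T/(πd³) is largest where d is smallest — segment AB (d = 62.4 mm).
τ_max = 16·9251/(π·(0.0624)³) = 1.939×10^8 Pa.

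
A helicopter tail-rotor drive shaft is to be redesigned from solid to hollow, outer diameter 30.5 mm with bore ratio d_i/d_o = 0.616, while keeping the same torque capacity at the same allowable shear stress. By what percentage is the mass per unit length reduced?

31.2 %

Equal τ_max and T ⇒ the solid shaft needs d_s³ = d_o³(1−k⁴), so d_s = 30.5·(1−0.616⁴)^(1/3) = 28.96 mm.
Area ratio A_h/A_s = d_o²(1−k²)/d_s² = (1−k²)/(1−k⁴)^(2/3) = 0.6883.
Mass saving = 1 − 0.6883 = 31.2 %.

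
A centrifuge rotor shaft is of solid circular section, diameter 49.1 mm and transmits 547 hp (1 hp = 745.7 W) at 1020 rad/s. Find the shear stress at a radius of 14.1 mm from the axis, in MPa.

9.88 MPa

ω = 1020 rad/s, so T = P/ω = 547×745.7 / 1020 = 399.9 N·m.
J = πd⁴/32 = π(0.0491)⁴/32 = 5.706×10^-7 m⁴.
Shear stress varies linearly with radius: τ = T·r/J = 399.9 × 0.0141 / 5.706×10^-7 = 9.882×10^6 Pa.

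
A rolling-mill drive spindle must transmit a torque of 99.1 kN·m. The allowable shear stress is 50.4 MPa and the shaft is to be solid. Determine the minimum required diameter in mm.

216 mm

For a solid shaft τ_max = 16T/(πd³), so d = (16T/(π τ_allow))^(1/3) = (16·99100/(π·5.04×10^7))^(1/3) = 0.2155 m.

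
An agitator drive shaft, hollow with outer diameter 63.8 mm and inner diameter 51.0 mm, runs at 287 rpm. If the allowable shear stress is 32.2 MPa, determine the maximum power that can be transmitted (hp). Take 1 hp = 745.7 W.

39.2 hp

J = π(d_o⁴ − d_i⁴)/32 = π(0.0638⁴ − 0.0510⁴)/32 = 9.624×10^-7 m⁴.
T_max = τ_allow·J/r = 3.22×10^7 × 9.624×10^-7 / 0.0319 = 971.5 N·m.
ω = 2π·287/60 = 30.05 rad/s, so P_max = T_max·ω = 2.920×10^4 W.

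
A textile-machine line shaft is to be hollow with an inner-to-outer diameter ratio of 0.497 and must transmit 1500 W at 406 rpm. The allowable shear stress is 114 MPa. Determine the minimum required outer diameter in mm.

ω = 2π·406/60 = 42.52 rad/s, so T = P/ω = 1500 / 42.52 = 35.28 N·m.
For a hollow shaft with d_i/d_o = 0.497: τ_max = 16T/(π d_o³ (1−k⁴)), so d_o = [16T/(π τ_allow (1−k⁴))]^(1/3) = [16·35.28/(π·1.14×10^8·0.9390)]^(1/3) = 0.01188 m.

11.9 mm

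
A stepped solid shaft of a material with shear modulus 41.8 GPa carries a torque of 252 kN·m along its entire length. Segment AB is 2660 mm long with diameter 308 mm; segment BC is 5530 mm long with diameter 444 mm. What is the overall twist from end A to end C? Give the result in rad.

0.0269 rad

J_AB = π(0.308)⁴/32 = 8.83×10^-4 m⁴; J_BC = π(0.444)⁴/32 = 3.82×10^-3 m⁴.
θ = (T/G)·Σ L_i/J_i = (252000/41.8×10⁹)·(2.66/8.83×10^-4 + 5.53/3.82×10^-3) = 0.02689 rad.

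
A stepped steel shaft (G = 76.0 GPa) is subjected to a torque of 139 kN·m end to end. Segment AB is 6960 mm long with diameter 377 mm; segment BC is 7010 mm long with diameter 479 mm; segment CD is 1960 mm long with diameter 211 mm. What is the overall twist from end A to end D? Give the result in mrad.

J_AB = π(0.377)⁴/32 = 1.98×10^-3 m⁴; J_BC = π(0.479)⁴/32 = 5.17×10^-3 m⁴; J_CD = π(0.211)⁴/32 = 1.95×10^-4 m⁴.
θ = (T/G)·Σ L_i/J_i = (139000/76.0×10⁹)·(6.96/1.98×10^-3 + 7.01/5.17×10^-3 + 1.96/1.95×10^-4) = 0.02732 rad.

27.3 mrad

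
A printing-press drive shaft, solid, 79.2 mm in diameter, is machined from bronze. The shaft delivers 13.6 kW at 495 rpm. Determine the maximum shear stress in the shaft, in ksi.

0.390 ksi

ω = 2π·495/60 = 51.84 rad/s, so T = P/ω = 13.6×10³ / 51.84 = 262.4 N·m.
J = πd⁴/32 = π(0.0792)⁴/32 = 3.863×10^-6 m⁴.
τ_max = T·r/J = 262.4 × 0.0396 / 3.863×10^-6 = 2.690×10^6 Pa.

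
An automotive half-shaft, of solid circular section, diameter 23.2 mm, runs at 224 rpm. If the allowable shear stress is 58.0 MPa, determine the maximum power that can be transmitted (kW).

J = πd⁴/32 = π(0.0232)⁴/32 = 2.844×10^-8 m⁴.
T_max = τ_allow·J/r = 5.80×10^7 × 2.844×10^-8 / 0.0116 = 142.2 N·m.
ω = 2π·224/60 = 23.46 rad/s, so P_max = T_max·ω = 3336 W.

3.34 kW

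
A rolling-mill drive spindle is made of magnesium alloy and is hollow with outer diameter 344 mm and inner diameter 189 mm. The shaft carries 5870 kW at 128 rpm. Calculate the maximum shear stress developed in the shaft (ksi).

ω = 2π·128/60 = 13.40 rad/s, so T = P/ω = 5870×10³ / 13.40 = 437900 N·m.
J = π(d_o⁴ − d_i⁴)/32 = π(0.344⁴ − 0.189⁴)/32 = 1.250×10^-3 m⁴.
τ_max = T·r/J = 437900 × 0.172 / 1.250×10^-3 = 6.028×10^7 Pa.

8.74 ksi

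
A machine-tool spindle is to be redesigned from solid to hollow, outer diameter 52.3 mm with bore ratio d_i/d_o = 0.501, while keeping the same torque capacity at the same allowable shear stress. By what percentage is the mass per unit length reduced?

Equal τ_max and T ⇒ the solid shaft needs d_s³ = d_o³(1−k⁴), so d_s = 52.3·(1−0.501⁴)^(1/3) = 51.18 mm.
Area ratio A_h/A_s = d_o²(1−k²)/d_s² = (1−k²)/(1−k⁴)^(2/3) = 0.7822.
Mass saving = 1 − 0.7822 = 21.8 %.

21.8 %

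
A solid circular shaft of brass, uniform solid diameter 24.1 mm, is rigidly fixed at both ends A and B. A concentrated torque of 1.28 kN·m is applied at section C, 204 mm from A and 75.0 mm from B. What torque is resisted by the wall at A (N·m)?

With uniform GJ and both ends fixed, compatibility θ_AC = θ_CB gives T_A·a = T_B·b, together with T_A + T_B = T₀.
T_A = T₀·b/(a+b) = 1280·75.0/279.0 = 344.1 N·m; T_B = 935.9 N·m.

344 N·m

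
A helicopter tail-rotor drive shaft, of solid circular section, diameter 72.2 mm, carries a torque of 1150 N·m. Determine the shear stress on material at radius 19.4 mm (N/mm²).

J = πd⁴/32 = π(0.0722)⁴/32 = 2.668×10^-6 m⁴.
Shear stress varies linearly with radius: τ = T·r/J = 1150 × 0.0194 / 2.668×10^-6 = 8.363×10^6 Pa.

8.36 N/mm²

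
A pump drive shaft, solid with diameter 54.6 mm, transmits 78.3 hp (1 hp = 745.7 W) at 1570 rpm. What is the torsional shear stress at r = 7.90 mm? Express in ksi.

ω = 2π·1570/60 = 164.4 rad/s, so T = P/ω = 78.3×745.7 / 164.4 = 355.1 N·m.
J = πd⁴/32 = π(0.0546)⁴/32 = 8.725×10^-7 m⁴.
Shear stress varies linearly with radius: τ = T·r/J = 355.1 × 0.00790 / 8.725×10^-7 = 3.216×10^6 Pa.

0.466 ksi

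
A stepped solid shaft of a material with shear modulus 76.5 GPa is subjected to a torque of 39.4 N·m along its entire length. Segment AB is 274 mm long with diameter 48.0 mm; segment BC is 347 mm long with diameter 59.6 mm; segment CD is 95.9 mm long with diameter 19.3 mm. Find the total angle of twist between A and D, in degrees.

0.232°

J_AB = π(0.0480)⁴/32 = 5.21×10^-7 m⁴; J_BC = π(0.0596)⁴/32 = 1.24×10^-6 m⁴; J_CD = π(0.0193)⁴/32 = 1.36×10^-8 m⁴.
θ = (T/G)·Σ L_i/J_i = (39.40/76.5×10⁹)·(0.274/5.21×10^-7 + 0.347/1.24×10^-6 + 0.0959/1.36×10^-8) = 4.041×10^-3 rad.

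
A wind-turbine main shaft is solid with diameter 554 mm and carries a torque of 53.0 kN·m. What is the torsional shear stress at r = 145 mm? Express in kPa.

J = πd⁴/32 = π(0.554)⁴/32 = 9.248×10^-3 m⁴.
Shear stress varies linearly with radius: τ = T·r/J = 53000 × 0.145 / 9.248×10^-3 = 8.310×10^5 Pa.

831 kPa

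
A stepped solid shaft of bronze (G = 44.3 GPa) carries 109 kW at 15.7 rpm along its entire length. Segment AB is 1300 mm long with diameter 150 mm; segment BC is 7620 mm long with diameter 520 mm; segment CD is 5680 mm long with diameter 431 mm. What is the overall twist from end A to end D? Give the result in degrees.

2.48°

ω = 2π·15.7/60 = 1.644 rad/s, so T = P/ω = 109×10³ / 1.644 = 66300 N·m.
J_AB = π(0.150)⁴/32 = 4.97×10^-5 m⁴; J_BC = π(0.520)⁴/32 = 7.18×10^-3 m⁴; J_CD = π(0.431)⁴/32 = 3.39×10^-3 m⁴.
θ = (T/G)·Σ L_i/J_i = (66300/44.3×10⁹)·(1.30/4.97×10^-5 + 7.62/7.18×10^-3 + 5.68/3.39×10^-3) = 0.04324 rad.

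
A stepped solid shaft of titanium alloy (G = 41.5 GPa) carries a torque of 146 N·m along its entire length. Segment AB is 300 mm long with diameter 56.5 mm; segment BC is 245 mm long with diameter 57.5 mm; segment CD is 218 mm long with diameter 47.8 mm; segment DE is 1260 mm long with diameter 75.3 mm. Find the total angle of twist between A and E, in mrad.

4.76 mrad

J_AB = π(0.0565)⁴/32 = 1.00×10^-6 m⁴; J_BC = π(0.0575)⁴/32 = 1.07×10^-6 m⁴; J_CD = π(0.0478)⁴/32 = 5.13×10^-7 m⁴; J_DE = π(0.0753)⁴/32 = 3.16×10^-6 m⁴.
θ = (T/G)·Σ L_i/J_i = (146.0/41.5×10⁹)·(0.300/1.00×10^-6 + 0.245/1.07×10^-6 + 0.218/5.13×10^-7 + 1.26/3.16×10^-6) = 4.759×10^-3 rad.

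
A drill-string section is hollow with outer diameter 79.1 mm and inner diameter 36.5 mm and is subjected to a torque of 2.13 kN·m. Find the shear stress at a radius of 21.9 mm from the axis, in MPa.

12.7 MPa

J = π(d_o⁴ − d_i⁴)/32 = π(0.0791⁴ − 0.0365⁴)/32 = 3.669×10^-6 m⁴.
Shear stress varies linearly with radius: τ = T·r/J = 2130 × 0.0219 / 3.669×10^-6 = 1.271×10^7 Pa.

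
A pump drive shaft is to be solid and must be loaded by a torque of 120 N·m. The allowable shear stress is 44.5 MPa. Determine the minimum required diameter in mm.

For a solid shaft τ_max = 16T/(πd³), so d = (16T/(π τ_allow))^(1/3) = (16·120.0/(π·4.45×10^7))^(1/3) = 0.02395 m.

23.9 mm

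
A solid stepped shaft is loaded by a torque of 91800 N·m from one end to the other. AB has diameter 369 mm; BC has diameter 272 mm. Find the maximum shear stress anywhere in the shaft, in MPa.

23.2 MPa

Under the same torque, τ_max = 16T/(πd³) is largest where d is smallest — segment BC (d = 272 mm).
τ_max = 16·91800/(π·(0.272)³) = 2.323×10^7 Pa.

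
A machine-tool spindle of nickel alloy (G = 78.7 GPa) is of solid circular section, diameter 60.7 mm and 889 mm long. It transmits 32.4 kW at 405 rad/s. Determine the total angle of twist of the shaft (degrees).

0.0388°

ω = 405 rad/s, so T = P/ω = 32.4×10³ / 405.0 = 80.00 N·m.
J = πd⁴/32 = π(0.0607)⁴/32 = 1.333×10^-6 m⁴.
θ = T·L/(G·J) = 80.00 × 0.889 / (78.7×10⁹ × 1.333×10^-6) = 6.781×10^-4 rad.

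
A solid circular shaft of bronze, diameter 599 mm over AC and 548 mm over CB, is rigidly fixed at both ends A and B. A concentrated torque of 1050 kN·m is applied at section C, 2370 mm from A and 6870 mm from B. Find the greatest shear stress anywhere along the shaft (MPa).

Compatibility: T_A·a/J_AC = T_B·b/J_CB with T_A + T_B = T₀.
J_AC = 0.0126 m⁴, J_CB = 8.85×10^-3 m⁴, so T_A = T₀·(J_AC/a)/((J_AC/a)+(J_CB/b)) = 845600 N·m, T_B = 204400 N·m.
τ in each portion: τ_AC = 2.00×10^7 Pa, τ_CB = 6.32×10^6 Pa; maximum is in AC.
τ_max = T_AC·r/J = 845600·0.299/0.0126 = 2.004×10^7 Pa.

20.0 MPa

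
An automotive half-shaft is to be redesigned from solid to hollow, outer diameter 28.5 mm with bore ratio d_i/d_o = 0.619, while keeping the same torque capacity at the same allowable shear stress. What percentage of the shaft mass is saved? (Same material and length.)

31.4 %

Equal τ_max and T ⇒ the solid shaft needs d_s³ = d_o³(1−k⁴), so d_s = 28.5·(1−0.619⁴)^(1/3) = 27.03 mm.
Area ratio A_h/A_s = d_o²(1−k²)/d_s² = (1−k²)/(1−k⁴)^(2/3) = 0.6857.
Mass saving = 1 − 0.6857 = 31.4 %.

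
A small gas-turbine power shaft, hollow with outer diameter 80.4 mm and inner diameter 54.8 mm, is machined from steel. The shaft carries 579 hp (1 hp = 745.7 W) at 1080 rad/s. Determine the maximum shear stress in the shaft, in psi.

725 psi

ω = 1080 rad/s, so T = P/ω = 579×745.7 / 1080 = 399.8 N·m.
J = π(d_o⁴ − d_i⁴)/32 = π(0.0804⁴ − 0.0548⁴)/32 = 3.217×10^-6 m⁴.
τ_max = T·r/J = 399.8 × 0.0402 / 3.217×10^-6 = 4.996×10^6 Pa.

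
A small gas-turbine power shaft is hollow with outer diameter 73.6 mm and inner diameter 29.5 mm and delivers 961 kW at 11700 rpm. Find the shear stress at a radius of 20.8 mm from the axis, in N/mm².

ω = 2π·11700/60 = 1225 rad/s, so T = P/ω = 961×10³ / 1225 = 784.3 N·m.
J = π(d_o⁴ − d_i⁴)/32 = π(0.0736⁴ − 0.0295⁴)/32 = 2.806×10^-6 m⁴.
Shear stress varies linearly with radius: τ = T·r/J = 784.3 × 0.0208 / 2.806×10^-6 = 5.813×10^6 Pa.

5.81 N/mm²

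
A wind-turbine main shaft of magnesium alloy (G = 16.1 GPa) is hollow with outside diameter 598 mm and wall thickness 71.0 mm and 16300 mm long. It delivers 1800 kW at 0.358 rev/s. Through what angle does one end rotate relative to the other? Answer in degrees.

ω = 2π·0.358 = 2.249 rad/s, so T = P/ω = 1800×10³ / 2.249 = 800200 N·m.
J = π(d_o⁴ − d_i⁴)/32 = π(0.598⁴ − 0.456⁴)/32 = 8.310×10^-3 m⁴.
θ = T·L/(G·J) = 800200 × 16.3 / (16.1×10⁹ × 8.310×10^-3) = 0.09749 rad.

5.59°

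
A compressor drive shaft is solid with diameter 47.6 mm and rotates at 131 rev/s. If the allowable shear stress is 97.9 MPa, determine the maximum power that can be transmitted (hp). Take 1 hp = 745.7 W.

J = πd⁴/32 = π(0.0476)⁴/32 = 5.040×10^-7 m⁴.
T_max = τ_allow·J/r = 9.79×10^7 × 5.040×10^-7 / 0.0238 = 2073 N·m.
ω = 2π·131 = 823.1 rad/s, so P_max = T_max·ω = 1.706×10^6 W.

2290 hp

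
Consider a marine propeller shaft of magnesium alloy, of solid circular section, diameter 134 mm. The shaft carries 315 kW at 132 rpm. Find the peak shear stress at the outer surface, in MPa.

48.2 MPa

ω = 2π·132/60 = 13.82 rad/s, so T = P/ω = 315×10³ / 13.82 = 22790 N·m.
J = πd⁴/32 = π(0.134)⁴/32 = 3.165×10^-5 m⁴.
τ_max = T·r/J = 22790 × 0.0670 / 3.165×10^-5 = 4.824×10^7 Pa.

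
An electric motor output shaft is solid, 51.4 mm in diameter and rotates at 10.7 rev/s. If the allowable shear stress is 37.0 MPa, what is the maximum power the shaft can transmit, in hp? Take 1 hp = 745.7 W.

88.9 hp

J = πd⁴/32 = π(0.0514)⁴/32 = 6.853×10^-7 m⁴.
T_max = τ_allow·J/r = 3.70×10^7 × 6.853×10^-7 / 0.0257 = 986.6 N·m.
ω = 2π·10.7 = 67.23 rad/s, so P_max = T_max·ω = 6.633×10^4 W.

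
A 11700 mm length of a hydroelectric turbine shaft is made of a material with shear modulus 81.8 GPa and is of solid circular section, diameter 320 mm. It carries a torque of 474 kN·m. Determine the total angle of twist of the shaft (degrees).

J = πd⁴/32 = π(0.320)⁴/32 = 1.029×10^-3 m⁴.
θ = T·L/(G·J) = 474000 × 11.7 / (81.8×10⁹ × 1.029×10^-3) = 0.06586 rad.

3.77°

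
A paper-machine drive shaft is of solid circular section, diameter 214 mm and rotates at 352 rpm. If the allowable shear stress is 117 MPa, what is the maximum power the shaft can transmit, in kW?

J = πd⁴/32 = π(0.214)⁴/32 = 2.059×10^-4 m⁴.
T_max = τ_allow·J/r = 1.17×10^8 × 2.059×10^-4 / 0.107 = 225100 N·m.
ω = 2π·352/60 = 36.86 rad/s, so P_max = T_max·ω = 8.299×10^6 W.

8300 kW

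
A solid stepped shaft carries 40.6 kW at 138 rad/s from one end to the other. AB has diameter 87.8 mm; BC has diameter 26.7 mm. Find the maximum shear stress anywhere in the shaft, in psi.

ω = 138 rad/s, so T = P/ω = 40.6×10³ / 138.0 = 294.2 N·m.
Under the same torque, τ_max = 16T/(πd³) is largest where d is smallest — segment BC (d = 26.7 mm).
τ_max = 16·294.2/(π·(0.0267)³) = 7.872×10^7 Pa.

11400 psi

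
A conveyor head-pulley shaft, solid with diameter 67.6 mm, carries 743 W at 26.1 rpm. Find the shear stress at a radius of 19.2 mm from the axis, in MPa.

2.55 MPa

ω = 2π·26.1/60 = 2.733 rad/s, so T = P/ω = 743 / 2.733 = 271.8 N·m.
J = πd⁴/32 = π(0.0676)⁴/32 = 2.050×10^-6 m⁴.
Shear stress varies linearly with radius: τ = T·r/J = 271.8 × 0.0192 / 2.050×10^-6 = 2.546×10^6 Pa.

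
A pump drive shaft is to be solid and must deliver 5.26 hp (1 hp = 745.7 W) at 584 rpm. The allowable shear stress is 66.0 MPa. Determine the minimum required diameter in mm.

17.0 mm

ω = 2π·584/60 = 61.16 rad/s, so T = P/ω = 5.26×745.7 / 61.16 = 64.14 N·m.
For a solid shaft τ_max = 16T/(πd³), so d = (16T/(π τ_allow))^(1/3) = (16·64.14/(π·6.60×10^7))^(1/3) = 0.01704 m.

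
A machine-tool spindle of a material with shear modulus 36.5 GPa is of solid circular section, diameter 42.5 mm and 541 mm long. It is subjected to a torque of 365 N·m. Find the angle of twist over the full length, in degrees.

0.968°

J = πd⁴/32 = π(0.0425)⁴/32 = 3.203×10^-7 m⁴.
θ = T·L/(G·J) = 365.0 × 0.541 / (36.5×10⁹ × 3.203×10^-7) = 0.01689 rad.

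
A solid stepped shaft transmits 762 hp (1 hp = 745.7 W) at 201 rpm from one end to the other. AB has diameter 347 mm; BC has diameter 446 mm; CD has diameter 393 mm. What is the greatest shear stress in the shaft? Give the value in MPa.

ω = 2π·201/60 = 21.05 rad/s, so T = P/ω = 762×745.7 / 21.05 = 27000 N·m.
Under the same torque, τ_max = 16T/(πd³) is largest where d is smallest — segment AB (d = 347 mm).
τ_max = 16·27000/(π·(0.347)³) = 3.291×10^6 Pa.

3.29 MPa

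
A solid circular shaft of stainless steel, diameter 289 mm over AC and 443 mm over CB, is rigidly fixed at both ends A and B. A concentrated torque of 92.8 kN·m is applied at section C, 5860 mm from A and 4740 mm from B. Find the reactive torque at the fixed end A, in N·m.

Compatibility: T_A·a/J_AC = T_B·b/J_CB with T_A + T_B = T₀.
J_AC = 6.85×10^-4 m⁴, J_CB = 3.78×10^-3 m⁴, so T_A = T₀·(J_AC/a)/((J_AC/a)+(J_CB/b)) = 11860 N·m, T_B = 80940 N·m.

11900 N·m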